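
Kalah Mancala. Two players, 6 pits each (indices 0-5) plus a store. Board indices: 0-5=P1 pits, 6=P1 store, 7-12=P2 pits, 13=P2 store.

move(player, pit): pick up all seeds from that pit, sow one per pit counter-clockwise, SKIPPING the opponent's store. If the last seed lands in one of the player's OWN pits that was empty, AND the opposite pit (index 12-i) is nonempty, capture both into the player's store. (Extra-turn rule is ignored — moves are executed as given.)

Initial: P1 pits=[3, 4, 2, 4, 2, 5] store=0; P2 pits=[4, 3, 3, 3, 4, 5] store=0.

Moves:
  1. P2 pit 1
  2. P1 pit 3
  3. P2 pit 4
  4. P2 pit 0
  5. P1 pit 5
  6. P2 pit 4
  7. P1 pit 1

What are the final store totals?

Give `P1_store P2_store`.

Answer: 3 2

Derivation:
Move 1: P2 pit1 -> P1=[3,4,2,4,2,5](0) P2=[4,0,4,4,5,5](0)
Move 2: P1 pit3 -> P1=[3,4,2,0,3,6](1) P2=[5,0,4,4,5,5](0)
Move 3: P2 pit4 -> P1=[4,5,3,0,3,6](1) P2=[5,0,4,4,0,6](1)
Move 4: P2 pit0 -> P1=[4,5,3,0,3,6](1) P2=[0,1,5,5,1,7](1)
Move 5: P1 pit5 -> P1=[4,5,3,0,3,0](2) P2=[1,2,6,6,2,7](1)
Move 6: P2 pit4 -> P1=[4,5,3,0,3,0](2) P2=[1,2,6,6,0,8](2)
Move 7: P1 pit1 -> P1=[4,0,4,1,4,1](3) P2=[1,2,6,6,0,8](2)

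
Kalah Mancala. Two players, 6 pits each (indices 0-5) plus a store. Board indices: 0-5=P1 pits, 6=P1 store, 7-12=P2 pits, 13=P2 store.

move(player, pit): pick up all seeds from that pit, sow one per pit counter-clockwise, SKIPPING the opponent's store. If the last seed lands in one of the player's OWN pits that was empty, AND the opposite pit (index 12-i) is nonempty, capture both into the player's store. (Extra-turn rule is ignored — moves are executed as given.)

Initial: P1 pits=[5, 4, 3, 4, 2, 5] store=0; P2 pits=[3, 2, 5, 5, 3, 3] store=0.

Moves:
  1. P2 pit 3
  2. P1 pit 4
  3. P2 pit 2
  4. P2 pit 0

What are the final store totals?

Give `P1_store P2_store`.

Answer: 1 2

Derivation:
Move 1: P2 pit3 -> P1=[6,5,3,4,2,5](0) P2=[3,2,5,0,4,4](1)
Move 2: P1 pit4 -> P1=[6,5,3,4,0,6](1) P2=[3,2,5,0,4,4](1)
Move 3: P2 pit2 -> P1=[7,5,3,4,0,6](1) P2=[3,2,0,1,5,5](2)
Move 4: P2 pit0 -> P1=[7,5,3,4,0,6](1) P2=[0,3,1,2,5,5](2)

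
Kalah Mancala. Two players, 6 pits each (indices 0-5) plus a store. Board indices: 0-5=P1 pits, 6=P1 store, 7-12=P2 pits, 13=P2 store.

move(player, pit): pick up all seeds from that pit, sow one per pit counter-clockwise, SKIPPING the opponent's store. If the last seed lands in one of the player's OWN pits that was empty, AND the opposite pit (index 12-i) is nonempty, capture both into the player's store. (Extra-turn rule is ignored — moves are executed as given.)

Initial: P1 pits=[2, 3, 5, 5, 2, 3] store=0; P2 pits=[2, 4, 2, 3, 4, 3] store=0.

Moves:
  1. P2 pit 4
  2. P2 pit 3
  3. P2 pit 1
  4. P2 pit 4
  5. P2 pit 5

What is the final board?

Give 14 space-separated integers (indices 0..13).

Move 1: P2 pit4 -> P1=[3,4,5,5,2,3](0) P2=[2,4,2,3,0,4](1)
Move 2: P2 pit3 -> P1=[3,4,5,5,2,3](0) P2=[2,4,2,0,1,5](2)
Move 3: P2 pit1 -> P1=[3,4,5,5,2,3](0) P2=[2,0,3,1,2,6](2)
Move 4: P2 pit4 -> P1=[3,4,5,5,2,3](0) P2=[2,0,3,1,0,7](3)
Move 5: P2 pit5 -> P1=[4,5,6,6,3,4](0) P2=[2,0,3,1,0,0](4)

Answer: 4 5 6 6 3 4 0 2 0 3 1 0 0 4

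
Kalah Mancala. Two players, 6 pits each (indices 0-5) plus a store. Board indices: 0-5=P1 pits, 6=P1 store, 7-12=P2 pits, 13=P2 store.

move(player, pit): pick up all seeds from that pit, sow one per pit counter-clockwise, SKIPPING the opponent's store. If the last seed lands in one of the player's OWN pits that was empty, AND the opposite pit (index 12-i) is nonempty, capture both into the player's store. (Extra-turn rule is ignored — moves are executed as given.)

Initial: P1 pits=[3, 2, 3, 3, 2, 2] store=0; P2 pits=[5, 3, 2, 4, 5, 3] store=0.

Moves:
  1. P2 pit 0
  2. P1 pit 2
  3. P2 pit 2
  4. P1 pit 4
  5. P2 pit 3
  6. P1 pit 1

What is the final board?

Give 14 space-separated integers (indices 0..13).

Answer: 4 0 2 5 0 4 6 1 0 0 0 8 6 1

Derivation:
Move 1: P2 pit0 -> P1=[3,2,3,3,2,2](0) P2=[0,4,3,5,6,4](0)
Move 2: P1 pit2 -> P1=[3,2,0,4,3,3](0) P2=[0,4,3,5,6,4](0)
Move 3: P2 pit2 -> P1=[3,2,0,4,3,3](0) P2=[0,4,0,6,7,5](0)
Move 4: P1 pit4 -> P1=[3,2,0,4,0,4](1) P2=[1,4,0,6,7,5](0)
Move 5: P2 pit3 -> P1=[4,3,1,4,0,4](1) P2=[1,4,0,0,8,6](1)
Move 6: P1 pit1 -> P1=[4,0,2,5,0,4](6) P2=[1,0,0,0,8,6](1)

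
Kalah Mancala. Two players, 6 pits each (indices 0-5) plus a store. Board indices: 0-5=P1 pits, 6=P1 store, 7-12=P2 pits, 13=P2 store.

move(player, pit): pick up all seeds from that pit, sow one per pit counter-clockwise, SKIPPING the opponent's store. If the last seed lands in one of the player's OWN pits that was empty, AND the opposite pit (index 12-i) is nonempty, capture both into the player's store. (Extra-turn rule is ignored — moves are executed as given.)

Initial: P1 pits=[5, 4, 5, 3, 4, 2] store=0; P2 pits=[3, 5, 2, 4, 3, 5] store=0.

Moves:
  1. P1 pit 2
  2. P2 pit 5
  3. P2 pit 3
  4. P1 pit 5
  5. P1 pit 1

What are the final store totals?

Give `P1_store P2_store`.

Answer: 3 2

Derivation:
Move 1: P1 pit2 -> P1=[5,4,0,4,5,3](1) P2=[4,5,2,4,3,5](0)
Move 2: P2 pit5 -> P1=[6,5,1,5,5,3](1) P2=[4,5,2,4,3,0](1)
Move 3: P2 pit3 -> P1=[7,5,1,5,5,3](1) P2=[4,5,2,0,4,1](2)
Move 4: P1 pit5 -> P1=[7,5,1,5,5,0](2) P2=[5,6,2,0,4,1](2)
Move 5: P1 pit1 -> P1=[7,0,2,6,6,1](3) P2=[5,6,2,0,4,1](2)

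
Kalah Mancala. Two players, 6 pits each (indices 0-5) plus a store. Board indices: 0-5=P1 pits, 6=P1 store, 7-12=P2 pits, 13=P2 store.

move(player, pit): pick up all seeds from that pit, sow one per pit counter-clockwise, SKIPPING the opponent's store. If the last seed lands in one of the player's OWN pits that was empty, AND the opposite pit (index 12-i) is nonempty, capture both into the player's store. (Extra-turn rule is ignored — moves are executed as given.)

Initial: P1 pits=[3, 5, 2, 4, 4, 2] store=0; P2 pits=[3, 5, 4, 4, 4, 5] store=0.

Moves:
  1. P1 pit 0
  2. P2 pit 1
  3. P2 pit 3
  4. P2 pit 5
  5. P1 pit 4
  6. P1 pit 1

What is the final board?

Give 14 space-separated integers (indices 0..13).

Move 1: P1 pit0 -> P1=[0,6,3,5,4,2](0) P2=[3,5,4,4,4,5](0)
Move 2: P2 pit1 -> P1=[0,6,3,5,4,2](0) P2=[3,0,5,5,5,6](1)
Move 3: P2 pit3 -> P1=[1,7,3,5,4,2](0) P2=[3,0,5,0,6,7](2)
Move 4: P2 pit5 -> P1=[2,8,4,6,5,3](0) P2=[3,0,5,0,6,0](3)
Move 5: P1 pit4 -> P1=[2,8,4,6,0,4](1) P2=[4,1,6,0,6,0](3)
Move 6: P1 pit1 -> P1=[2,0,5,7,1,5](2) P2=[5,2,7,0,6,0](3)

Answer: 2 0 5 7 1 5 2 5 2 7 0 6 0 3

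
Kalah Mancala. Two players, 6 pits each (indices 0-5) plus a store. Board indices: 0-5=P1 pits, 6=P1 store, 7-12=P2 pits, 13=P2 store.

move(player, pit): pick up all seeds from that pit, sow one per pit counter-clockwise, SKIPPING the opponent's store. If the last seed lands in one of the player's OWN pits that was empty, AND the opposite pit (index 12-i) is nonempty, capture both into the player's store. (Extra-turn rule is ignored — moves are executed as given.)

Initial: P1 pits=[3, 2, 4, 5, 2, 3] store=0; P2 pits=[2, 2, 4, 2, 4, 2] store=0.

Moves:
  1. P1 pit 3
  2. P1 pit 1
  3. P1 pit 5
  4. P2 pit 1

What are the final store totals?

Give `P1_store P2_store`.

Move 1: P1 pit3 -> P1=[3,2,4,0,3,4](1) P2=[3,3,4,2,4,2](0)
Move 2: P1 pit1 -> P1=[3,0,5,0,3,4](6) P2=[3,3,0,2,4,2](0)
Move 3: P1 pit5 -> P1=[3,0,5,0,3,0](7) P2=[4,4,1,2,4,2](0)
Move 4: P2 pit1 -> P1=[3,0,5,0,3,0](7) P2=[4,0,2,3,5,3](0)

Answer: 7 0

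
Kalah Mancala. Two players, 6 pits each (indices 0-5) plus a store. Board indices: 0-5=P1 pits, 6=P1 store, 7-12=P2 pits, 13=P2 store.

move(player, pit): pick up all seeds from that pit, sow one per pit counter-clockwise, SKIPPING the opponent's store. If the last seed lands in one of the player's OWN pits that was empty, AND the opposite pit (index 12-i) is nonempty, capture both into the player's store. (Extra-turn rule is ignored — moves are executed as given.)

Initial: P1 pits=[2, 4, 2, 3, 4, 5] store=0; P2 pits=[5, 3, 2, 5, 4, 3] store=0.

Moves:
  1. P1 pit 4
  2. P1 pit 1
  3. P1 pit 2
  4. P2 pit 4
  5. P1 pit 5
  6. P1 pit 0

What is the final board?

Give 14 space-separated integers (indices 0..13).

Move 1: P1 pit4 -> P1=[2,4,2,3,0,6](1) P2=[6,4,2,5,4,3](0)
Move 2: P1 pit1 -> P1=[2,0,3,4,1,7](1) P2=[6,4,2,5,4,3](0)
Move 3: P1 pit2 -> P1=[2,0,0,5,2,8](1) P2=[6,4,2,5,4,3](0)
Move 4: P2 pit4 -> P1=[3,1,0,5,2,8](1) P2=[6,4,2,5,0,4](1)
Move 5: P1 pit5 -> P1=[4,1,0,5,2,0](2) P2=[7,5,3,6,1,5](1)
Move 6: P1 pit0 -> P1=[0,2,1,6,3,0](2) P2=[7,5,3,6,1,5](1)

Answer: 0 2 1 6 3 0 2 7 5 3 6 1 5 1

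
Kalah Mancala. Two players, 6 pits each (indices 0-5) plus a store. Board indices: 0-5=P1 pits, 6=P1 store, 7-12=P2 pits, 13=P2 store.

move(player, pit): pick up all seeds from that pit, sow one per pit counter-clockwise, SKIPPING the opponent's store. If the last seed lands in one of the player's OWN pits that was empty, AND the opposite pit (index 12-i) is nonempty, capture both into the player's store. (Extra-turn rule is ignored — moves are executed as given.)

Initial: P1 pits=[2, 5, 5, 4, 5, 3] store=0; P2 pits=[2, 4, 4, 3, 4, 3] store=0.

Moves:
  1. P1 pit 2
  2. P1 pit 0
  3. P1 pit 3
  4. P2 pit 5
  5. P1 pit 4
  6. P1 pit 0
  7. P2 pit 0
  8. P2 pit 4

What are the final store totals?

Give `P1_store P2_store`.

Answer: 7 2

Derivation:
Move 1: P1 pit2 -> P1=[2,5,0,5,6,4](1) P2=[3,4,4,3,4,3](0)
Move 2: P1 pit0 -> P1=[0,6,0,5,6,4](5) P2=[3,4,4,0,4,3](0)
Move 3: P1 pit3 -> P1=[0,6,0,0,7,5](6) P2=[4,5,4,0,4,3](0)
Move 4: P2 pit5 -> P1=[1,7,0,0,7,5](6) P2=[4,5,4,0,4,0](1)
Move 5: P1 pit4 -> P1=[1,7,0,0,0,6](7) P2=[5,6,5,1,5,0](1)
Move 6: P1 pit0 -> P1=[0,8,0,0,0,6](7) P2=[5,6,5,1,5,0](1)
Move 7: P2 pit0 -> P1=[0,8,0,0,0,6](7) P2=[0,7,6,2,6,1](1)
Move 8: P2 pit4 -> P1=[1,9,1,1,0,6](7) P2=[0,7,6,2,0,2](2)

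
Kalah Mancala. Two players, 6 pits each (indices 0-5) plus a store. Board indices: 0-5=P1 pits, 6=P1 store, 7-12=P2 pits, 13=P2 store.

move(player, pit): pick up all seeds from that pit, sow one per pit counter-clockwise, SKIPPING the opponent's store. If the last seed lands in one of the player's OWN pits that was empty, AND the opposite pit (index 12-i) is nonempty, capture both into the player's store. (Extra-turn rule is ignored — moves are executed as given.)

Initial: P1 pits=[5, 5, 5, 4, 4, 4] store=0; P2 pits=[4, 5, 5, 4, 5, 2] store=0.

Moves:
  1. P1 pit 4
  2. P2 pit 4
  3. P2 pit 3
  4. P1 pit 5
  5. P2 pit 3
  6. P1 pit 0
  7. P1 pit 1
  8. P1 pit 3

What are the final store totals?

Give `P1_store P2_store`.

Answer: 5 2

Derivation:
Move 1: P1 pit4 -> P1=[5,5,5,4,0,5](1) P2=[5,6,5,4,5,2](0)
Move 2: P2 pit4 -> P1=[6,6,6,4,0,5](1) P2=[5,6,5,4,0,3](1)
Move 3: P2 pit3 -> P1=[7,6,6,4,0,5](1) P2=[5,6,5,0,1,4](2)
Move 4: P1 pit5 -> P1=[7,6,6,4,0,0](2) P2=[6,7,6,1,1,4](2)
Move 5: P2 pit3 -> P1=[7,6,6,4,0,0](2) P2=[6,7,6,0,2,4](2)
Move 6: P1 pit0 -> P1=[0,7,7,5,1,1](3) P2=[7,7,6,0,2,4](2)
Move 7: P1 pit1 -> P1=[0,0,8,6,2,2](4) P2=[8,8,6,0,2,4](2)
Move 8: P1 pit3 -> P1=[0,0,8,0,3,3](5) P2=[9,9,7,0,2,4](2)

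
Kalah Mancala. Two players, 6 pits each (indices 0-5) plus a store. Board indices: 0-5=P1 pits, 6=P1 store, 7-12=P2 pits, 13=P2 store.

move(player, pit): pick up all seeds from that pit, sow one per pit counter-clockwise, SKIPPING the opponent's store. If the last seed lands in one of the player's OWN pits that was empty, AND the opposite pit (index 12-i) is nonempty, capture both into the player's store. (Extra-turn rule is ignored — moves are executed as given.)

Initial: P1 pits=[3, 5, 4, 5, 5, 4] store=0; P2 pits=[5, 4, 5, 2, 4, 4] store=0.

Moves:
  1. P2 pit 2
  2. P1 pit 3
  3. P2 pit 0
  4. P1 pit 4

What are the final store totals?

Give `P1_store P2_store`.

Answer: 2 2

Derivation:
Move 1: P2 pit2 -> P1=[4,5,4,5,5,4](0) P2=[5,4,0,3,5,5](1)
Move 2: P1 pit3 -> P1=[4,5,4,0,6,5](1) P2=[6,5,0,3,5,5](1)
Move 3: P2 pit0 -> P1=[4,5,4,0,6,5](1) P2=[0,6,1,4,6,6](2)
Move 4: P1 pit4 -> P1=[4,5,4,0,0,6](2) P2=[1,7,2,5,6,6](2)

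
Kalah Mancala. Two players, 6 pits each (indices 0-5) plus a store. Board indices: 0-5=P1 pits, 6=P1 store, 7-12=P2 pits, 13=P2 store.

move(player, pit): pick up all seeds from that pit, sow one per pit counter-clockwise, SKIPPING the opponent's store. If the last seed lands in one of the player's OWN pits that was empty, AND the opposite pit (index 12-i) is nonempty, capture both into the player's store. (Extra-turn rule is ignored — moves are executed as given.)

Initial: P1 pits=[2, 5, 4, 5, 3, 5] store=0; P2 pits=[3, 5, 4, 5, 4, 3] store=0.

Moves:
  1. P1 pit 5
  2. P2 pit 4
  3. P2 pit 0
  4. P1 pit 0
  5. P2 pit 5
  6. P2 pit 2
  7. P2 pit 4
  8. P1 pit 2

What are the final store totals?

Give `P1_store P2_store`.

Answer: 2 10

Derivation:
Move 1: P1 pit5 -> P1=[2,5,4,5,3,0](1) P2=[4,6,5,6,4,3](0)
Move 2: P2 pit4 -> P1=[3,6,4,5,3,0](1) P2=[4,6,5,6,0,4](1)
Move 3: P2 pit0 -> P1=[3,0,4,5,3,0](1) P2=[0,7,6,7,0,4](8)
Move 4: P1 pit0 -> P1=[0,1,5,6,3,0](1) P2=[0,7,6,7,0,4](8)
Move 5: P2 pit5 -> P1=[1,2,6,6,3,0](1) P2=[0,7,6,7,0,0](9)
Move 6: P2 pit2 -> P1=[2,3,6,6,3,0](1) P2=[0,7,0,8,1,1](10)
Move 7: P2 pit4 -> P1=[2,3,6,6,3,0](1) P2=[0,7,0,8,0,2](10)
Move 8: P1 pit2 -> P1=[2,3,0,7,4,1](2) P2=[1,8,0,8,0,2](10)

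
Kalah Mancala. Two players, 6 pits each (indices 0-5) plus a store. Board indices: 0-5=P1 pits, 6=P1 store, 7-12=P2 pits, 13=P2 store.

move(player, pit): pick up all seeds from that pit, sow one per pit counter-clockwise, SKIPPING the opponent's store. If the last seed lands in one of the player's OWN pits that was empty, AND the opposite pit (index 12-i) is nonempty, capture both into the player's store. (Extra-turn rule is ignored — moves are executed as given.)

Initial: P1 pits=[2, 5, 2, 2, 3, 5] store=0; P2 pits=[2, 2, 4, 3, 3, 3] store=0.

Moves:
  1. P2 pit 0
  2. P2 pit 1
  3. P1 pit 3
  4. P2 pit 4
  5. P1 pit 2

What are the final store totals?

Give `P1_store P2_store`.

Move 1: P2 pit0 -> P1=[2,5,2,2,3,5](0) P2=[0,3,5,3,3,3](0)
Move 2: P2 pit1 -> P1=[2,5,2,2,3,5](0) P2=[0,0,6,4,4,3](0)
Move 3: P1 pit3 -> P1=[2,5,2,0,4,6](0) P2=[0,0,6,4,4,3](0)
Move 4: P2 pit4 -> P1=[3,6,2,0,4,6](0) P2=[0,0,6,4,0,4](1)
Move 5: P1 pit2 -> P1=[3,6,0,1,5,6](0) P2=[0,0,6,4,0,4](1)

Answer: 0 1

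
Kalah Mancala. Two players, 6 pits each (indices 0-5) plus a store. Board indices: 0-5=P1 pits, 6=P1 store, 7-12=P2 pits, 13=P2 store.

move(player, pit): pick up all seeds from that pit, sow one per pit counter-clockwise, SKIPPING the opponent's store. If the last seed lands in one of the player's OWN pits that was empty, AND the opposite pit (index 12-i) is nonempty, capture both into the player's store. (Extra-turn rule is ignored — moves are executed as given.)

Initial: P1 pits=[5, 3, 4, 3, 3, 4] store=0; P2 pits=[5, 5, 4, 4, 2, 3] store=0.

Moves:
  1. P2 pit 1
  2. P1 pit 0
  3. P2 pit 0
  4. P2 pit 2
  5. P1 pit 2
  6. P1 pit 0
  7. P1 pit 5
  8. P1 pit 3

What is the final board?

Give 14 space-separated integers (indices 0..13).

Answer: 0 6 0 0 6 1 3 3 3 1 8 6 6 2

Derivation:
Move 1: P2 pit1 -> P1=[5,3,4,3,3,4](0) P2=[5,0,5,5,3,4](1)
Move 2: P1 pit0 -> P1=[0,4,5,4,4,5](0) P2=[5,0,5,5,3,4](1)
Move 3: P2 pit0 -> P1=[0,4,5,4,4,5](0) P2=[0,1,6,6,4,5](1)
Move 4: P2 pit2 -> P1=[1,5,5,4,4,5](0) P2=[0,1,0,7,5,6](2)
Move 5: P1 pit2 -> P1=[1,5,0,5,5,6](1) P2=[1,1,0,7,5,6](2)
Move 6: P1 pit0 -> P1=[0,6,0,5,5,6](1) P2=[1,1,0,7,5,6](2)
Move 7: P1 pit5 -> P1=[0,6,0,5,5,0](2) P2=[2,2,1,8,6,6](2)
Move 8: P1 pit3 -> P1=[0,6,0,0,6,1](3) P2=[3,3,1,8,6,6](2)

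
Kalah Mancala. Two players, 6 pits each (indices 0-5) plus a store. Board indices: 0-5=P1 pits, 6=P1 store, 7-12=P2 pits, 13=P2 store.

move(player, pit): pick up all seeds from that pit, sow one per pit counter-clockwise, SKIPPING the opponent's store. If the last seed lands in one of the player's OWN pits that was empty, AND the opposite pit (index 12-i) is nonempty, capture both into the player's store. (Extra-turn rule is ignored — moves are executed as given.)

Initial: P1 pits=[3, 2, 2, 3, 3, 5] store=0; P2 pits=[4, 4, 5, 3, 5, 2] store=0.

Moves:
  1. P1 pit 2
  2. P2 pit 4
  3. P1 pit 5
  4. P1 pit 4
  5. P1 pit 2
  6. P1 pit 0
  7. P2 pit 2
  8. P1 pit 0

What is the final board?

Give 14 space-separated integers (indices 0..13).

Move 1: P1 pit2 -> P1=[3,2,0,4,4,5](0) P2=[4,4,5,3,5,2](0)
Move 2: P2 pit4 -> P1=[4,3,1,4,4,5](0) P2=[4,4,5,3,0,3](1)
Move 3: P1 pit5 -> P1=[4,3,1,4,4,0](1) P2=[5,5,6,4,0,3](1)
Move 4: P1 pit4 -> P1=[4,3,1,4,0,1](2) P2=[6,6,6,4,0,3](1)
Move 5: P1 pit2 -> P1=[4,3,0,5,0,1](2) P2=[6,6,6,4,0,3](1)
Move 6: P1 pit0 -> P1=[0,4,1,6,0,1](9) P2=[6,0,6,4,0,3](1)
Move 7: P2 pit2 -> P1=[1,5,1,6,0,1](9) P2=[6,0,0,5,1,4](2)
Move 8: P1 pit0 -> P1=[0,6,1,6,0,1](9) P2=[6,0,0,5,1,4](2)

Answer: 0 6 1 6 0 1 9 6 0 0 5 1 4 2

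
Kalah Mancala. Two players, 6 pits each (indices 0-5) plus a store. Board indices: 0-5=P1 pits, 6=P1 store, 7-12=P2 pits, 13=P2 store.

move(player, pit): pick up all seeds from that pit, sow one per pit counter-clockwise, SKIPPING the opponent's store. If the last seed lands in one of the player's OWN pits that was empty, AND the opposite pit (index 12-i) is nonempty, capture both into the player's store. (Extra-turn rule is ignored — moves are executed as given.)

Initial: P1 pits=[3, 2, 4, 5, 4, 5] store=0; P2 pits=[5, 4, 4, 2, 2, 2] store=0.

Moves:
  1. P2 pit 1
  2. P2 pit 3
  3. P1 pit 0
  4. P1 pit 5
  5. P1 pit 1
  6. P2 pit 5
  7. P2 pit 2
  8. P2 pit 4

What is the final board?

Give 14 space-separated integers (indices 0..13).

Answer: 3 3 8 7 5 0 1 6 1 0 2 0 2 4

Derivation:
Move 1: P2 pit1 -> P1=[3,2,4,5,4,5](0) P2=[5,0,5,3,3,3](0)
Move 2: P2 pit3 -> P1=[3,2,4,5,4,5](0) P2=[5,0,5,0,4,4](1)
Move 3: P1 pit0 -> P1=[0,3,5,6,4,5](0) P2=[5,0,5,0,4,4](1)
Move 4: P1 pit5 -> P1=[0,3,5,6,4,0](1) P2=[6,1,6,1,4,4](1)
Move 5: P1 pit1 -> P1=[0,0,6,7,5,0](1) P2=[6,1,6,1,4,4](1)
Move 6: P2 pit5 -> P1=[1,1,7,7,5,0](1) P2=[6,1,6,1,4,0](2)
Move 7: P2 pit2 -> P1=[2,2,7,7,5,0](1) P2=[6,1,0,2,5,1](3)
Move 8: P2 pit4 -> P1=[3,3,8,7,5,0](1) P2=[6,1,0,2,0,2](4)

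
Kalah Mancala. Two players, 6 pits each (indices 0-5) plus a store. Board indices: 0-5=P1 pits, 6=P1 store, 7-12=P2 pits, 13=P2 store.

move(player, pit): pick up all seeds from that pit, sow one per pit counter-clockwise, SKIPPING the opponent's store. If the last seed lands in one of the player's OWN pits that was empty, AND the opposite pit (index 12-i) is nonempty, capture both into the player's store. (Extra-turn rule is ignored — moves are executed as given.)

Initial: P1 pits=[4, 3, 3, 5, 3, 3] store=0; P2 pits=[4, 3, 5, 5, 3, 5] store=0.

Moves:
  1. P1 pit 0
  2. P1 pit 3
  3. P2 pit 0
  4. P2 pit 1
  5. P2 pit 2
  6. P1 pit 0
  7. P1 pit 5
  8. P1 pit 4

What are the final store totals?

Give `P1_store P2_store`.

Answer: 3 2

Derivation:
Move 1: P1 pit0 -> P1=[0,4,4,6,4,3](0) P2=[4,3,5,5,3,5](0)
Move 2: P1 pit3 -> P1=[0,4,4,0,5,4](1) P2=[5,4,6,5,3,5](0)
Move 3: P2 pit0 -> P1=[0,4,4,0,5,4](1) P2=[0,5,7,6,4,6](0)
Move 4: P2 pit1 -> P1=[0,4,4,0,5,4](1) P2=[0,0,8,7,5,7](1)
Move 5: P2 pit2 -> P1=[1,5,5,1,5,4](1) P2=[0,0,0,8,6,8](2)
Move 6: P1 pit0 -> P1=[0,6,5,1,5,4](1) P2=[0,0,0,8,6,8](2)
Move 7: P1 pit5 -> P1=[0,6,5,1,5,0](2) P2=[1,1,1,8,6,8](2)
Move 8: P1 pit4 -> P1=[0,6,5,1,0,1](3) P2=[2,2,2,8,6,8](2)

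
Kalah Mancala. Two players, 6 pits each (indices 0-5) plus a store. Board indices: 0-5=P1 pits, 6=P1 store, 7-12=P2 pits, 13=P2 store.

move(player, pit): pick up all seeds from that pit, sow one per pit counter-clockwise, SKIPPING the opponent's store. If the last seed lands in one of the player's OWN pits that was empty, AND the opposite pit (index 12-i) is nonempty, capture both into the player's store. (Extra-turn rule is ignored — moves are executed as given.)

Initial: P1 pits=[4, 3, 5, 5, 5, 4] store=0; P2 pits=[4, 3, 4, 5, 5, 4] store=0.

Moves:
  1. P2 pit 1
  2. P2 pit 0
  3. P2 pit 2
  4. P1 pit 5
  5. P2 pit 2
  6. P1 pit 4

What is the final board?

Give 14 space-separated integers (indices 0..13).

Move 1: P2 pit1 -> P1=[4,3,5,5,5,4](0) P2=[4,0,5,6,6,4](0)
Move 2: P2 pit0 -> P1=[4,3,5,5,5,4](0) P2=[0,1,6,7,7,4](0)
Move 3: P2 pit2 -> P1=[5,4,5,5,5,4](0) P2=[0,1,0,8,8,5](1)
Move 4: P1 pit5 -> P1=[5,4,5,5,5,0](1) P2=[1,2,1,8,8,5](1)
Move 5: P2 pit2 -> P1=[5,4,5,5,5,0](1) P2=[1,2,0,9,8,5](1)
Move 6: P1 pit4 -> P1=[5,4,5,5,0,1](2) P2=[2,3,1,9,8,5](1)

Answer: 5 4 5 5 0 1 2 2 3 1 9 8 5 1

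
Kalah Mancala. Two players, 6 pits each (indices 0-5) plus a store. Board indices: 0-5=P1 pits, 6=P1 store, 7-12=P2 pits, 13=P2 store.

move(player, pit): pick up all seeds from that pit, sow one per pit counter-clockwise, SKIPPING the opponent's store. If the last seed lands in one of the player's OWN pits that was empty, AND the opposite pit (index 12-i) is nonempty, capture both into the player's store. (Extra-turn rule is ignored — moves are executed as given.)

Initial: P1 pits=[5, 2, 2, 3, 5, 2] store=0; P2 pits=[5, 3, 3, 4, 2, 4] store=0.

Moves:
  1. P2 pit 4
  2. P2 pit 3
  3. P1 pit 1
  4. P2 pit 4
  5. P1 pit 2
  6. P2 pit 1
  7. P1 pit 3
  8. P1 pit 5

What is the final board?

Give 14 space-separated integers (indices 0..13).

Answer: 6 0 0 0 7 0 2 7 2 5 1 1 7 2

Derivation:
Move 1: P2 pit4 -> P1=[5,2,2,3,5,2](0) P2=[5,3,3,4,0,5](1)
Move 2: P2 pit3 -> P1=[6,2,2,3,5,2](0) P2=[5,3,3,0,1,6](2)
Move 3: P1 pit1 -> P1=[6,0,3,4,5,2](0) P2=[5,3,3,0,1,6](2)
Move 4: P2 pit4 -> P1=[6,0,3,4,5,2](0) P2=[5,3,3,0,0,7](2)
Move 5: P1 pit2 -> P1=[6,0,0,5,6,3](0) P2=[5,3,3,0,0,7](2)
Move 6: P2 pit1 -> P1=[6,0,0,5,6,3](0) P2=[5,0,4,1,1,7](2)
Move 7: P1 pit3 -> P1=[6,0,0,0,7,4](1) P2=[6,1,4,1,1,7](2)
Move 8: P1 pit5 -> P1=[6,0,0,0,7,0](2) P2=[7,2,5,1,1,7](2)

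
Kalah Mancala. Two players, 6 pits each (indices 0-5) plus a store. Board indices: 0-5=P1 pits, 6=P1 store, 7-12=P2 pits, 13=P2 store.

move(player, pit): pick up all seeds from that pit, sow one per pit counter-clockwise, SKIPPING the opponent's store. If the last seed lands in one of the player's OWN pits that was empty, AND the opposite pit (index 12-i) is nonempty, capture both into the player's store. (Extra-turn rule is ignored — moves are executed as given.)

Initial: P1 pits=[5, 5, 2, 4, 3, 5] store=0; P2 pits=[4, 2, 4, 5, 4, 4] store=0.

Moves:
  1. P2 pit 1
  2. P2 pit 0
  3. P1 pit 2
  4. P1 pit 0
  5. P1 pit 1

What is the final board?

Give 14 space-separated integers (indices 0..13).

Move 1: P2 pit1 -> P1=[5,5,2,4,3,5](0) P2=[4,0,5,6,4,4](0)
Move 2: P2 pit0 -> P1=[5,5,2,4,3,5](0) P2=[0,1,6,7,5,4](0)
Move 3: P1 pit2 -> P1=[5,5,0,5,4,5](0) P2=[0,1,6,7,5,4](0)
Move 4: P1 pit0 -> P1=[0,6,1,6,5,6](0) P2=[0,1,6,7,5,4](0)
Move 5: P1 pit1 -> P1=[0,0,2,7,6,7](1) P2=[1,1,6,7,5,4](0)

Answer: 0 0 2 7 6 7 1 1 1 6 7 5 4 0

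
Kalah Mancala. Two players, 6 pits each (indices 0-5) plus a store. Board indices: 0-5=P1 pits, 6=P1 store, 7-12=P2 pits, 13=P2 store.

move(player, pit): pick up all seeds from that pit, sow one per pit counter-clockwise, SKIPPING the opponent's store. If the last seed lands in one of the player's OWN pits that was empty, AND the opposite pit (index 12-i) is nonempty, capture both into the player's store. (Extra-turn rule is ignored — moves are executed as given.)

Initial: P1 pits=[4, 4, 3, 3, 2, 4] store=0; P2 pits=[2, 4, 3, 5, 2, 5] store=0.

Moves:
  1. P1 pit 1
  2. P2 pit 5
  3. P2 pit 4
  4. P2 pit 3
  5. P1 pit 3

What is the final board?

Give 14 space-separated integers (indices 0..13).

Answer: 6 2 5 0 4 6 1 3 5 3 0 1 2 3

Derivation:
Move 1: P1 pit1 -> P1=[4,0,4,4,3,5](0) P2=[2,4,3,5,2,5](0)
Move 2: P2 pit5 -> P1=[5,1,5,5,3,5](0) P2=[2,4,3,5,2,0](1)
Move 3: P2 pit4 -> P1=[5,1,5,5,3,5](0) P2=[2,4,3,5,0,1](2)
Move 4: P2 pit3 -> P1=[6,2,5,5,3,5](0) P2=[2,4,3,0,1,2](3)
Move 5: P1 pit3 -> P1=[6,2,5,0,4,6](1) P2=[3,5,3,0,1,2](3)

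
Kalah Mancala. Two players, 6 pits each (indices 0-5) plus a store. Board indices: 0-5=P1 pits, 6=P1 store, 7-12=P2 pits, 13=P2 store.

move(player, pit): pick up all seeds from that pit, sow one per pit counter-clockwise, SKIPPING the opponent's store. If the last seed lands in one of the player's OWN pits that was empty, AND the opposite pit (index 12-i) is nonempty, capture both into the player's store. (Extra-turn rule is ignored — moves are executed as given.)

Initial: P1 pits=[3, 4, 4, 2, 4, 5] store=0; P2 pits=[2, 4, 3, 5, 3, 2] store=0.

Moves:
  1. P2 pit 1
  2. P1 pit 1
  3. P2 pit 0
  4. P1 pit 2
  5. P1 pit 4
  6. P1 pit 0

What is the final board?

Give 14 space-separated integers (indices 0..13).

Move 1: P2 pit1 -> P1=[3,4,4,2,4,5](0) P2=[2,0,4,6,4,3](0)
Move 2: P1 pit1 -> P1=[3,0,5,3,5,6](0) P2=[2,0,4,6,4,3](0)
Move 3: P2 pit0 -> P1=[3,0,5,3,5,6](0) P2=[0,1,5,6,4,3](0)
Move 4: P1 pit2 -> P1=[3,0,0,4,6,7](1) P2=[1,1,5,6,4,3](0)
Move 5: P1 pit4 -> P1=[3,0,0,4,0,8](2) P2=[2,2,6,7,4,3](0)
Move 6: P1 pit0 -> P1=[0,1,1,5,0,8](2) P2=[2,2,6,7,4,3](0)

Answer: 0 1 1 5 0 8 2 2 2 6 7 4 3 0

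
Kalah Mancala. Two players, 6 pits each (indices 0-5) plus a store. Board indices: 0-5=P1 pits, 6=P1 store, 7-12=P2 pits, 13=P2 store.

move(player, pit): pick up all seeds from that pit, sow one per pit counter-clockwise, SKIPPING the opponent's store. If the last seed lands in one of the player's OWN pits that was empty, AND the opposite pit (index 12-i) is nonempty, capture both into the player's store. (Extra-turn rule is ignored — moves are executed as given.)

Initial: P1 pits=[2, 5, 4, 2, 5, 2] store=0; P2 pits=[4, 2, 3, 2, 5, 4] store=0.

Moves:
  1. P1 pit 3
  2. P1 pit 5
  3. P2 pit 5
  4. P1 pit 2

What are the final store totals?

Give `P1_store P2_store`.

Answer: 2 1

Derivation:
Move 1: P1 pit3 -> P1=[2,5,4,0,6,3](0) P2=[4,2,3,2,5,4](0)
Move 2: P1 pit5 -> P1=[2,5,4,0,6,0](1) P2=[5,3,3,2,5,4](0)
Move 3: P2 pit5 -> P1=[3,6,5,0,6,0](1) P2=[5,3,3,2,5,0](1)
Move 4: P1 pit2 -> P1=[3,6,0,1,7,1](2) P2=[6,3,3,2,5,0](1)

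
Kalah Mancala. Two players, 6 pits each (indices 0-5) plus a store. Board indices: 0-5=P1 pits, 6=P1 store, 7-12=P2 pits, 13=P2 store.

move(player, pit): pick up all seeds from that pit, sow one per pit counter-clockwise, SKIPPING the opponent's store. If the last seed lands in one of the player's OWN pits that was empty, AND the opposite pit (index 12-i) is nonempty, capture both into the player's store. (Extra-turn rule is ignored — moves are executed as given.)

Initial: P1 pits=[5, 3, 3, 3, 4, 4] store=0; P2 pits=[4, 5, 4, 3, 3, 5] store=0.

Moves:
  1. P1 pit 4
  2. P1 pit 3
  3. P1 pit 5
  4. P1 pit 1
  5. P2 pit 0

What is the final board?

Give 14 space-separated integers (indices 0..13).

Answer: 5 0 4 1 2 0 3 0 8 6 5 5 6 1

Derivation:
Move 1: P1 pit4 -> P1=[5,3,3,3,0,5](1) P2=[5,6,4,3,3,5](0)
Move 2: P1 pit3 -> P1=[5,3,3,0,1,6](2) P2=[5,6,4,3,3,5](0)
Move 3: P1 pit5 -> P1=[5,3,3,0,1,0](3) P2=[6,7,5,4,4,5](0)
Move 4: P1 pit1 -> P1=[5,0,4,1,2,0](3) P2=[6,7,5,4,4,5](0)
Move 5: P2 pit0 -> P1=[5,0,4,1,2,0](3) P2=[0,8,6,5,5,6](1)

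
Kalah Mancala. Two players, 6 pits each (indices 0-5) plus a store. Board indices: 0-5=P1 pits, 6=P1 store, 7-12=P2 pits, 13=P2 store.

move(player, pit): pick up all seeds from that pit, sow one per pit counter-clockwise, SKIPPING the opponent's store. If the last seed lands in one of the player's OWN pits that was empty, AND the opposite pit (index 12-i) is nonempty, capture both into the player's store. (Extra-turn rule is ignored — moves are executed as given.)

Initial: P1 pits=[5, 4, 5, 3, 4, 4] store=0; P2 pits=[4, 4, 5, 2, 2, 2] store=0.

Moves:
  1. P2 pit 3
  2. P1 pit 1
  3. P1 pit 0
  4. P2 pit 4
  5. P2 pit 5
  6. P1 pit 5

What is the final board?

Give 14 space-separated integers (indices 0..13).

Move 1: P2 pit3 -> P1=[5,4,5,3,4,4](0) P2=[4,4,5,0,3,3](0)
Move 2: P1 pit1 -> P1=[5,0,6,4,5,5](0) P2=[4,4,5,0,3,3](0)
Move 3: P1 pit0 -> P1=[0,1,7,5,6,6](0) P2=[4,4,5,0,3,3](0)
Move 4: P2 pit4 -> P1=[1,1,7,5,6,6](0) P2=[4,4,5,0,0,4](1)
Move 5: P2 pit5 -> P1=[2,2,8,5,6,6](0) P2=[4,4,5,0,0,0](2)
Move 6: P1 pit5 -> P1=[2,2,8,5,6,0](1) P2=[5,5,6,1,1,0](2)

Answer: 2 2 8 5 6 0 1 5 5 6 1 1 0 2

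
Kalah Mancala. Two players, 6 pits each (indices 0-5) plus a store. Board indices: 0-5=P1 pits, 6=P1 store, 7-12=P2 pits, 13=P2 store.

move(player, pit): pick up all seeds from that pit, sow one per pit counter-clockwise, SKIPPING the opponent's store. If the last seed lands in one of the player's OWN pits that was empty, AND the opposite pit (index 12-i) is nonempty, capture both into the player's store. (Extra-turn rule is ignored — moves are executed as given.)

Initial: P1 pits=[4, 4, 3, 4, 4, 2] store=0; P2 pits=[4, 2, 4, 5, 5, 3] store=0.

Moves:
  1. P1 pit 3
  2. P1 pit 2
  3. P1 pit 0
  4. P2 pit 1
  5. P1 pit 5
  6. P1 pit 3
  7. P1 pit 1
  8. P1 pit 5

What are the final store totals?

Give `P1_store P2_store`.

Answer: 11 0

Derivation:
Move 1: P1 pit3 -> P1=[4,4,3,0,5,3](1) P2=[5,2,4,5,5,3](0)
Move 2: P1 pit2 -> P1=[4,4,0,1,6,4](1) P2=[5,2,4,5,5,3](0)
Move 3: P1 pit0 -> P1=[0,5,1,2,7,4](1) P2=[5,2,4,5,5,3](0)
Move 4: P2 pit1 -> P1=[0,5,1,2,7,4](1) P2=[5,0,5,6,5,3](0)
Move 5: P1 pit5 -> P1=[0,5,1,2,7,0](2) P2=[6,1,6,6,5,3](0)
Move 6: P1 pit3 -> P1=[0,5,1,0,8,0](9) P2=[0,1,6,6,5,3](0)
Move 7: P1 pit1 -> P1=[0,0,2,1,9,1](10) P2=[0,1,6,6,5,3](0)
Move 8: P1 pit5 -> P1=[0,0,2,1,9,0](11) P2=[0,1,6,6,5,3](0)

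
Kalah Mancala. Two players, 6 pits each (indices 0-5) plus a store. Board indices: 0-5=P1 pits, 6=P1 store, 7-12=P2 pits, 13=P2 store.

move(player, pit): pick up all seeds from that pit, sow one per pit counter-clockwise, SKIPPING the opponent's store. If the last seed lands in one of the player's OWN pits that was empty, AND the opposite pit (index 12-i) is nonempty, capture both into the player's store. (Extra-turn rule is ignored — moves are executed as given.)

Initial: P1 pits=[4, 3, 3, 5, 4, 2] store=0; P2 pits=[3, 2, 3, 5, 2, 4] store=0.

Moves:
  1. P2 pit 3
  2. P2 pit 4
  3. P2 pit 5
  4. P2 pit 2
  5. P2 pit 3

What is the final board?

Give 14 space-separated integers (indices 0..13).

Move 1: P2 pit3 -> P1=[5,4,3,5,4,2](0) P2=[3,2,3,0,3,5](1)
Move 2: P2 pit4 -> P1=[6,4,3,5,4,2](0) P2=[3,2,3,0,0,6](2)
Move 3: P2 pit5 -> P1=[7,5,4,6,5,2](0) P2=[3,2,3,0,0,0](3)
Move 4: P2 pit2 -> P1=[0,5,4,6,5,2](0) P2=[3,2,0,1,1,0](11)
Move 5: P2 pit3 -> P1=[0,5,4,6,5,2](0) P2=[3,2,0,0,2,0](11)

Answer: 0 5 4 6 5 2 0 3 2 0 0 2 0 11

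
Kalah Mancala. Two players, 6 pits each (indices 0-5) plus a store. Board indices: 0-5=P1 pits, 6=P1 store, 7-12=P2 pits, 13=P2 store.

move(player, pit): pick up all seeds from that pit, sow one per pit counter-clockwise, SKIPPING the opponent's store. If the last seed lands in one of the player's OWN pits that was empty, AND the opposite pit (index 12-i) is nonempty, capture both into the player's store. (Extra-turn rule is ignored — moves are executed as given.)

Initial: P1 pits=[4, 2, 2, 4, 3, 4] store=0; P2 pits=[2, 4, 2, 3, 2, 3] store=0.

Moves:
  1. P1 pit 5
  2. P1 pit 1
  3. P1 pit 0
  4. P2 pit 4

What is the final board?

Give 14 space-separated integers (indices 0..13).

Answer: 0 1 4 6 4 0 1 3 5 3 3 0 4 1

Derivation:
Move 1: P1 pit5 -> P1=[4,2,2,4,3,0](1) P2=[3,5,3,3,2,3](0)
Move 2: P1 pit1 -> P1=[4,0,3,5,3,0](1) P2=[3,5,3,3,2,3](0)
Move 3: P1 pit0 -> P1=[0,1,4,6,4,0](1) P2=[3,5,3,3,2,3](0)
Move 4: P2 pit4 -> P1=[0,1,4,6,4,0](1) P2=[3,5,3,3,0,4](1)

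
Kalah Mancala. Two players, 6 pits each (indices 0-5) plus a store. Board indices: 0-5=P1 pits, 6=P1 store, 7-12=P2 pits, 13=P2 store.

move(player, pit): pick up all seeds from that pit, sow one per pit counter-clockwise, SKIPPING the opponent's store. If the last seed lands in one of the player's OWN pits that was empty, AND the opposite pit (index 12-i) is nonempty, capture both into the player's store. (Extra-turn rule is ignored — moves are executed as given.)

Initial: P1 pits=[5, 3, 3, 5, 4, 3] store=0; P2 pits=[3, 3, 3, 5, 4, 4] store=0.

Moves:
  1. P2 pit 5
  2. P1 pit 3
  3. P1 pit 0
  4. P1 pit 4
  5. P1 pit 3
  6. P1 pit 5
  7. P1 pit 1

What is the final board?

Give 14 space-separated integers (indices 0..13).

Move 1: P2 pit5 -> P1=[6,4,4,5,4,3](0) P2=[3,3,3,5,4,0](1)
Move 2: P1 pit3 -> P1=[6,4,4,0,5,4](1) P2=[4,4,3,5,4,0](1)
Move 3: P1 pit0 -> P1=[0,5,5,1,6,5](2) P2=[4,4,3,5,4,0](1)
Move 4: P1 pit4 -> P1=[0,5,5,1,0,6](3) P2=[5,5,4,6,4,0](1)
Move 5: P1 pit3 -> P1=[0,5,5,0,0,6](9) P2=[5,0,4,6,4,0](1)
Move 6: P1 pit5 -> P1=[0,5,5,0,0,0](10) P2=[6,1,5,7,5,0](1)
Move 7: P1 pit1 -> P1=[0,0,6,1,1,1](11) P2=[6,1,5,7,5,0](1)

Answer: 0 0 6 1 1 1 11 6 1 5 7 5 0 1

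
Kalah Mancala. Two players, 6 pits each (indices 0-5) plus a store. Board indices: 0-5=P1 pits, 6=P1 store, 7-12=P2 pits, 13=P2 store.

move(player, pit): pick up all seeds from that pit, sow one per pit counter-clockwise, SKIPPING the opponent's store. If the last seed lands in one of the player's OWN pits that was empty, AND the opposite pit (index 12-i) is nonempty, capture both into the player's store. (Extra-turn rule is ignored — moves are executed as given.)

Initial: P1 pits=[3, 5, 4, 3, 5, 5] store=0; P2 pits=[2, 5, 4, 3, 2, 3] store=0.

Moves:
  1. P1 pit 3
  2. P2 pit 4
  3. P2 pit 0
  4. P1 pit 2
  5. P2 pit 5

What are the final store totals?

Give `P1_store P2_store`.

Answer: 2 2

Derivation:
Move 1: P1 pit3 -> P1=[3,5,4,0,6,6](1) P2=[2,5,4,3,2,3](0)
Move 2: P2 pit4 -> P1=[3,5,4,0,6,6](1) P2=[2,5,4,3,0,4](1)
Move 3: P2 pit0 -> P1=[3,5,4,0,6,6](1) P2=[0,6,5,3,0,4](1)
Move 4: P1 pit2 -> P1=[3,5,0,1,7,7](2) P2=[0,6,5,3,0,4](1)
Move 5: P2 pit5 -> P1=[4,6,1,1,7,7](2) P2=[0,6,5,3,0,0](2)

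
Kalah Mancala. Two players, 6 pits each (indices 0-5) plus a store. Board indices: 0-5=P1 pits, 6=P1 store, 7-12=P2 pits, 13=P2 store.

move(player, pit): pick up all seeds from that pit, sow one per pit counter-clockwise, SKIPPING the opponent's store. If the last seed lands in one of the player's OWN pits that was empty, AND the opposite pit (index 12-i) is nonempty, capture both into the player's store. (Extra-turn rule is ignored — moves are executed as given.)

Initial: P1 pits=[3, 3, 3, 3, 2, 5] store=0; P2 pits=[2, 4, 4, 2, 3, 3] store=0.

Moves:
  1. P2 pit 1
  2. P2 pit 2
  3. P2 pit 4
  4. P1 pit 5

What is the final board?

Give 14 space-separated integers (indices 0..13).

Answer: 5 4 4 3 2 0 1 3 1 1 5 0 6 2

Derivation:
Move 1: P2 pit1 -> P1=[3,3,3,3,2,5](0) P2=[2,0,5,3,4,4](0)
Move 2: P2 pit2 -> P1=[4,3,3,3,2,5](0) P2=[2,0,0,4,5,5](1)
Move 3: P2 pit4 -> P1=[5,4,4,3,2,5](0) P2=[2,0,0,4,0,6](2)
Move 4: P1 pit5 -> P1=[5,4,4,3,2,0](1) P2=[3,1,1,5,0,6](2)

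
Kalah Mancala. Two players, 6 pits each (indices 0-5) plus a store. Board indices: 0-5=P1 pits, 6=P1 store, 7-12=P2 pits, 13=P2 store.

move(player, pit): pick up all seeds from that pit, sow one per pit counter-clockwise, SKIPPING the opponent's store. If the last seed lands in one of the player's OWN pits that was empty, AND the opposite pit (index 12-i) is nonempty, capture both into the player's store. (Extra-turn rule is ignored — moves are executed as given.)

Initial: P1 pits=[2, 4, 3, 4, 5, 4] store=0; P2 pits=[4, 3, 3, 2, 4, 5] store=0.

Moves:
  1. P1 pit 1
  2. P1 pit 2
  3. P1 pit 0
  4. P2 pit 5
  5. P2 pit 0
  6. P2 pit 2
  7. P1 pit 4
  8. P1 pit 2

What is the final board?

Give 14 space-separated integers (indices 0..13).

Move 1: P1 pit1 -> P1=[2,0,4,5,6,5](0) P2=[4,3,3,2,4,5](0)
Move 2: P1 pit2 -> P1=[2,0,0,6,7,6](1) P2=[4,3,3,2,4,5](0)
Move 3: P1 pit0 -> P1=[0,1,0,6,7,6](4) P2=[4,3,3,0,4,5](0)
Move 4: P2 pit5 -> P1=[1,2,1,7,7,6](4) P2=[4,3,3,0,4,0](1)
Move 5: P2 pit0 -> P1=[1,2,1,7,7,6](4) P2=[0,4,4,1,5,0](1)
Move 6: P2 pit2 -> P1=[1,2,1,7,7,6](4) P2=[0,4,0,2,6,1](2)
Move 7: P1 pit4 -> P1=[1,2,1,7,0,7](5) P2=[1,5,1,3,7,1](2)
Move 8: P1 pit2 -> P1=[1,2,0,8,0,7](5) P2=[1,5,1,3,7,1](2)

Answer: 1 2 0 8 0 7 5 1 5 1 3 7 1 2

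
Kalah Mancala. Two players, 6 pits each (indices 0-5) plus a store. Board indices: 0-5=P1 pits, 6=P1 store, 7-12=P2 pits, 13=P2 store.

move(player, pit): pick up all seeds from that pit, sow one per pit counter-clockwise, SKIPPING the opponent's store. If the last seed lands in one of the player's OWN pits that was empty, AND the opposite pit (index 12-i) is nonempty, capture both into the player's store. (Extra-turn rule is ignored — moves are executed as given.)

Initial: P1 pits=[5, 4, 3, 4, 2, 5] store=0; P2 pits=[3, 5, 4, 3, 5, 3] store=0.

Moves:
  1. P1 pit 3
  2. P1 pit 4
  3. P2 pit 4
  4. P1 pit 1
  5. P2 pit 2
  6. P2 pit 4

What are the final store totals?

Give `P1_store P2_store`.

Move 1: P1 pit3 -> P1=[5,4,3,0,3,6](1) P2=[4,5,4,3,5,3](0)
Move 2: P1 pit4 -> P1=[5,4,3,0,0,7](2) P2=[5,5,4,3,5,3](0)
Move 3: P2 pit4 -> P1=[6,5,4,0,0,7](2) P2=[5,5,4,3,0,4](1)
Move 4: P1 pit1 -> P1=[6,0,5,1,1,8](3) P2=[5,5,4,3,0,4](1)
Move 5: P2 pit2 -> P1=[6,0,5,1,1,8](3) P2=[5,5,0,4,1,5](2)
Move 6: P2 pit4 -> P1=[6,0,5,1,1,8](3) P2=[5,5,0,4,0,6](2)

Answer: 3 2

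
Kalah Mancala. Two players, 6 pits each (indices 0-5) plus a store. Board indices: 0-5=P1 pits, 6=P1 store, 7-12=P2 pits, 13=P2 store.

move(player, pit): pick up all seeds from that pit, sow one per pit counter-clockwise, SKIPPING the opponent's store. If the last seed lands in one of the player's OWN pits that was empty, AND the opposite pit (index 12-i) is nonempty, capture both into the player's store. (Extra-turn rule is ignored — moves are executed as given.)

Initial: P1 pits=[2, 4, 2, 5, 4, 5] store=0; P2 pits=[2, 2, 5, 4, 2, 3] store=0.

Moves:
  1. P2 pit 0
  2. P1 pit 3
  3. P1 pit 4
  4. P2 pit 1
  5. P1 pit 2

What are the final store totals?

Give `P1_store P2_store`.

Answer: 2 1

Derivation:
Move 1: P2 pit0 -> P1=[2,4,2,5,4,5](0) P2=[0,3,6,4,2,3](0)
Move 2: P1 pit3 -> P1=[2,4,2,0,5,6](1) P2=[1,4,6,4,2,3](0)
Move 3: P1 pit4 -> P1=[2,4,2,0,0,7](2) P2=[2,5,7,4,2,3](0)
Move 4: P2 pit1 -> P1=[2,4,2,0,0,7](2) P2=[2,0,8,5,3,4](1)
Move 5: P1 pit2 -> P1=[2,4,0,1,1,7](2) P2=[2,0,8,5,3,4](1)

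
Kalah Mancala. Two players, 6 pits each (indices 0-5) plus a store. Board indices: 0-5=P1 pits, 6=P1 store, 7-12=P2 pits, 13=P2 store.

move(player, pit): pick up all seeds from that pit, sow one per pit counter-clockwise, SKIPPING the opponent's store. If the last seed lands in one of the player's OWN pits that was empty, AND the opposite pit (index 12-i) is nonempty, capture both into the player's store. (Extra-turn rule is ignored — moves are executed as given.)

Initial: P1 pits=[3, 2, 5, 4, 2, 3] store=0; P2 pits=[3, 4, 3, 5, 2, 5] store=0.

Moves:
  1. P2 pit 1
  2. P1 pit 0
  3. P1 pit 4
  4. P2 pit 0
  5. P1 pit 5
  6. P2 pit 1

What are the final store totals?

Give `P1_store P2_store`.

Answer: 2 0

Derivation:
Move 1: P2 pit1 -> P1=[3,2,5,4,2,3](0) P2=[3,0,4,6,3,6](0)
Move 2: P1 pit0 -> P1=[0,3,6,5,2,3](0) P2=[3,0,4,6,3,6](0)
Move 3: P1 pit4 -> P1=[0,3,6,5,0,4](1) P2=[3,0,4,6,3,6](0)
Move 4: P2 pit0 -> P1=[0,3,6,5,0,4](1) P2=[0,1,5,7,3,6](0)
Move 5: P1 pit5 -> P1=[0,3,6,5,0,0](2) P2=[1,2,6,7,3,6](0)
Move 6: P2 pit1 -> P1=[0,3,6,5,0,0](2) P2=[1,0,7,8,3,6](0)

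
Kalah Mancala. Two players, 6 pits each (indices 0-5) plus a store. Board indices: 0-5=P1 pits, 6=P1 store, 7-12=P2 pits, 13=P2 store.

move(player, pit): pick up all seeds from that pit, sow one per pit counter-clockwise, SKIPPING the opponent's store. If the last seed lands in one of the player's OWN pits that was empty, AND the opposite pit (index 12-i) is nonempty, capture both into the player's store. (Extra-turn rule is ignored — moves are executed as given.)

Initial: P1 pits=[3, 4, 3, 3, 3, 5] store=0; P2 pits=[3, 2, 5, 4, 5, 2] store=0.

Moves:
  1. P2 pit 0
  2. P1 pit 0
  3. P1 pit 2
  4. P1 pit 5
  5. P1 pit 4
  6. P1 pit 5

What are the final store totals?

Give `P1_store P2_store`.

Answer: 4 0

Derivation:
Move 1: P2 pit0 -> P1=[3,4,3,3,3,5](0) P2=[0,3,6,5,5,2](0)
Move 2: P1 pit0 -> P1=[0,5,4,4,3,5](0) P2=[0,3,6,5,5,2](0)
Move 3: P1 pit2 -> P1=[0,5,0,5,4,6](1) P2=[0,3,6,5,5,2](0)
Move 4: P1 pit5 -> P1=[0,5,0,5,4,0](2) P2=[1,4,7,6,6,2](0)
Move 5: P1 pit4 -> P1=[0,5,0,5,0,1](3) P2=[2,5,7,6,6,2](0)
Move 6: P1 pit5 -> P1=[0,5,0,5,0,0](4) P2=[2,5,7,6,6,2](0)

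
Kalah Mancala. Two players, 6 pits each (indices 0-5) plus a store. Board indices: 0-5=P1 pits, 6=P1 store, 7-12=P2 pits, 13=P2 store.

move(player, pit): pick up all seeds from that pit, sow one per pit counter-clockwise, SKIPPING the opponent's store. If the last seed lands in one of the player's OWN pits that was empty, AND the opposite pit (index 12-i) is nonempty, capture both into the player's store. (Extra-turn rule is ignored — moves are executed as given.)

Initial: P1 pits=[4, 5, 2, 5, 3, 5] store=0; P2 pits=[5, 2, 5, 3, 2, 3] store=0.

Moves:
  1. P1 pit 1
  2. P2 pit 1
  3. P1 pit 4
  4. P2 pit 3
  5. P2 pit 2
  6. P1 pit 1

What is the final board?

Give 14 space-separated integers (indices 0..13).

Move 1: P1 pit1 -> P1=[4,0,3,6,4,6](1) P2=[5,2,5,3,2,3](0)
Move 2: P2 pit1 -> P1=[4,0,3,6,4,6](1) P2=[5,0,6,4,2,3](0)
Move 3: P1 pit4 -> P1=[4,0,3,6,0,7](2) P2=[6,1,6,4,2,3](0)
Move 4: P2 pit3 -> P1=[5,0,3,6,0,7](2) P2=[6,1,6,0,3,4](1)
Move 5: P2 pit2 -> P1=[6,1,3,6,0,7](2) P2=[6,1,0,1,4,5](2)
Move 6: P1 pit1 -> P1=[6,0,4,6,0,7](2) P2=[6,1,0,1,4,5](2)

Answer: 6 0 4 6 0 7 2 6 1 0 1 4 5 2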